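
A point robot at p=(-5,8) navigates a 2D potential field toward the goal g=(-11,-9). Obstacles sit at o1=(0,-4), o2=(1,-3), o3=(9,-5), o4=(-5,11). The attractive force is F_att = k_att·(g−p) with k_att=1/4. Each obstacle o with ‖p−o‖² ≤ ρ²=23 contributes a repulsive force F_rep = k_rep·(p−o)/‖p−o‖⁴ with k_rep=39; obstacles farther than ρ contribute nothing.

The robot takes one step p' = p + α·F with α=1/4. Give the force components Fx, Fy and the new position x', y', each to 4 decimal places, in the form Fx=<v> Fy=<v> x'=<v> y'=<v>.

Fx=-1.5000 Fy=-5.6944 x'=-5.3750 y'=6.5764

F_att = 1/4·(g−p) = 1/4·(-6,-17) = (-1.5000,-4.2500)
o1: d²=169 > ρ²=23 → inactive
o2: d²=157 > ρ²=23 → inactive
o3: d²=365 > ρ²=23 → inactive
o4: d²=9 ≤ ρ²=23; F_rep = 39·(0,-3)/9² = (0.0000,-1.4444)
F = F_att + ΣF_rep = (-1.5000,-5.6944)
p' = p + 1/4·F = (-5.3750,6.5764)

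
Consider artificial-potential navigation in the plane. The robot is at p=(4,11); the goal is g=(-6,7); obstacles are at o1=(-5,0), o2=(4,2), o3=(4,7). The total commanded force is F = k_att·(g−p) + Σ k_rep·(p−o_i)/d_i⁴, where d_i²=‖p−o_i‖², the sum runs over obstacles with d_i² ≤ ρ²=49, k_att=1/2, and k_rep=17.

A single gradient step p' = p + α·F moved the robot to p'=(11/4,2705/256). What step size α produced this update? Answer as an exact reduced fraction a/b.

α = 1/4

F_att = 1/2·(g−p) = 1/2·(-10,-4) = (-5.0000,-2.0000)
o1: d²=202 > ρ²=49 → inactive
o2: d²=81 > ρ²=49 → inactive
o3: d²=16 ≤ ρ²=49; F_rep = 17·(0,4)/16² = (0.0000,0.2656)
F = F_att + ΣF_rep = (-5.0000,-1.7344)
Δp = p'−p = (-1.2500,-0.4336); α = Δx/Fx = (-5/4) / (-5) = 1/4
check: Δy/Fy = (-111/256) / (-111/64) = 1/4 ✓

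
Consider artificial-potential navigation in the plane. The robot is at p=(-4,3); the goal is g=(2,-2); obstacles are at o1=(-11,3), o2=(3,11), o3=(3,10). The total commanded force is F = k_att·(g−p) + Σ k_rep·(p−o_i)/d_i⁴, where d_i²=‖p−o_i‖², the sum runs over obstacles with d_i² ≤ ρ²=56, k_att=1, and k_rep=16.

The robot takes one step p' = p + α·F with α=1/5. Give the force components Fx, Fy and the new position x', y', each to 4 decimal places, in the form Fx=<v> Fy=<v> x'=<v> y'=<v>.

F_att = 1·(g−p) = 1·(6,-5) = (6.0000,-5.0000)
o1: d²=49 ≤ ρ²=56; F_rep = 16·(7,0)/49² = (0.0466,0.0000)
o2: d²=113 > ρ²=56 → inactive
o3: d²=98 > ρ²=56 → inactive
F = F_att + ΣF_rep = (6.0466,-5.0000)
p' = p + 1/5·F = (-2.7907,2.0000)

Fx=6.0466 Fy=-5.0000 x'=-2.7907 y'=2.0000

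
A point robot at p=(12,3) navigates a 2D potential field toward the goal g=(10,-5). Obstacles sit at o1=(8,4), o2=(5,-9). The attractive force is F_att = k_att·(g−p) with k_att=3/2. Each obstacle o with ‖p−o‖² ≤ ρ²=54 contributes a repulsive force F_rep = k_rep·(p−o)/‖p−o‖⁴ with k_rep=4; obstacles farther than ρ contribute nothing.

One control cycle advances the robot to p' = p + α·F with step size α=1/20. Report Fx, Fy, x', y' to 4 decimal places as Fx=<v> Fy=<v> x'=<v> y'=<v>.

F_att = 3/2·(g−p) = 3/2·(-2,-8) = (-3.0000,-12.0000)
o1: d²=17 ≤ ρ²=54; F_rep = 4·(4,-1)/17² = (0.0554,-0.0138)
o2: d²=193 > ρ²=54 → inactive
F = F_att + ΣF_rep = (-2.9446,-12.0138)
p' = p + 1/20·F = (11.8528,2.3993)

Fx=-2.9446 Fy=-12.0138 x'=11.8528 y'=2.3993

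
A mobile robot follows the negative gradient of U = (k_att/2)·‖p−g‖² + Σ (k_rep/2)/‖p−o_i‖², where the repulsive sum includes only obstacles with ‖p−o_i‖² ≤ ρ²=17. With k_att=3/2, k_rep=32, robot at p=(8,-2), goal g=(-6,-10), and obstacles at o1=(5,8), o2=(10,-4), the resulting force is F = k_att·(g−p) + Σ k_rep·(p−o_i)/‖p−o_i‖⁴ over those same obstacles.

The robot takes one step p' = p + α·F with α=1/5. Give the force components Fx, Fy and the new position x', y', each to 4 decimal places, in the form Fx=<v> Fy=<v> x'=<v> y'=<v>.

F_att = 3/2·(g−p) = 3/2·(-14,-8) = (-21.0000,-12.0000)
o1: d²=109 > ρ²=17 → inactive
o2: d²=8 ≤ ρ²=17; F_rep = 32·(-2,2)/8² = (-1.0000,1.0000)
F = F_att + ΣF_rep = (-22.0000,-11.0000)
p' = p + 1/5·F = (3.6000,-4.2000)

Fx=-22.0000 Fy=-11.0000 x'=3.6000 y'=-4.2000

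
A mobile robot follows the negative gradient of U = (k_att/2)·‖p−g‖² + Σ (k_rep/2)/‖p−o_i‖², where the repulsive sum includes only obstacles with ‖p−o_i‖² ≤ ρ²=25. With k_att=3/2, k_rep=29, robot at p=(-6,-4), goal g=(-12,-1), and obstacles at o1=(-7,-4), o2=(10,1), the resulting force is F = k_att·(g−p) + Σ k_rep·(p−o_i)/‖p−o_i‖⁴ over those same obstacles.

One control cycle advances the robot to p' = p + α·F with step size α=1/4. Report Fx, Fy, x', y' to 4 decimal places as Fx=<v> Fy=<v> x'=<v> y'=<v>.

F_att = 3/2·(g−p) = 3/2·(-6,3) = (-9.0000,4.5000)
o1: d²=1 ≤ ρ²=25; F_rep = 29·(1,0)/1² = (29.0000,0.0000)
o2: d²=281 > ρ²=25 → inactive
F = F_att + ΣF_rep = (20.0000,4.5000)
p' = p + 1/4·F = (-1.0000,-2.8750)

Fx=20.0000 Fy=4.5000 x'=-1.0000 y'=-2.8750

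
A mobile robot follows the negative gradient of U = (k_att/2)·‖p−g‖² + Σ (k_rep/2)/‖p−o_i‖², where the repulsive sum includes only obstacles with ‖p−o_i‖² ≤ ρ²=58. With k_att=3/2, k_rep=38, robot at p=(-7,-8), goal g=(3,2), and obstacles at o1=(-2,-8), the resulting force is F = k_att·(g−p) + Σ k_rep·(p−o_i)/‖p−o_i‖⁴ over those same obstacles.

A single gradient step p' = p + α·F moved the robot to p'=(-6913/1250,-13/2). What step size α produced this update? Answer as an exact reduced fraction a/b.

F_att = 3/2·(g−p) = 3/2·(10,10) = (15.0000,15.0000)
o1: d²=25 ≤ ρ²=58; F_rep = 38·(-5,0)/25² = (-0.3040,0.0000)
F = F_att + ΣF_rep = (14.6960,15.0000)
Δp = p'−p = (1.4696,1.5000); α = Δx/Fx = (1837/1250) / (1837/125) = 1/10
check: Δy/Fy = (3/2) / (15) = 1/10 ✓

α = 1/10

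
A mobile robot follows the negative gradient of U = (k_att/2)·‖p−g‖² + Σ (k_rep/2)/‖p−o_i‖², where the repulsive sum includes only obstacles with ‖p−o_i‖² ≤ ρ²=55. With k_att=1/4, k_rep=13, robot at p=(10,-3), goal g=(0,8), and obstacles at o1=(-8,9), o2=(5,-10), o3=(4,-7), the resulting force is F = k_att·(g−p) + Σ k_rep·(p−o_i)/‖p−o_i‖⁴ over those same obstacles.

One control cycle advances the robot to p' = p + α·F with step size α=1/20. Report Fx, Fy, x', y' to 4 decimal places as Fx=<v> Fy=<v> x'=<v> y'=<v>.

F_att = 1/4·(g−p) = 1/4·(-10,11) = (-2.5000,2.7500)
o1: d²=468 > ρ²=55 → inactive
o2: d²=74 > ρ²=55 → inactive
o3: d²=52 ≤ ρ²=55; F_rep = 13·(6,4)/52² = (0.0288,0.0192)
F = F_att + ΣF_rep = (-2.4712,2.7692)
p' = p + 1/20·F = (9.8764,-2.8615)

Fx=-2.4712 Fy=2.7692 x'=9.8764 y'=-2.8615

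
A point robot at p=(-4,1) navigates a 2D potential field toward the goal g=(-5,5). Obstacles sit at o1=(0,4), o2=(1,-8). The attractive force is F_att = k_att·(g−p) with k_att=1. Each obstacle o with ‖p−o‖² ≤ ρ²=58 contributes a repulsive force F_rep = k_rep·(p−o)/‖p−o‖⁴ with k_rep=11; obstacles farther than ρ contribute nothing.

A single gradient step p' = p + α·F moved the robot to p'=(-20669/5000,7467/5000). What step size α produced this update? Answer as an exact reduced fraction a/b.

α = 1/8

F_att = 1·(g−p) = 1·(-1,4) = (-1.0000,4.0000)
o1: d²=25 ≤ ρ²=58; F_rep = 11·(-4,-3)/25² = (-0.0704,-0.0528)
o2: d²=106 > ρ²=58 → inactive
F = F_att + ΣF_rep = (-1.0704,3.9472)
Δp = p'−p = (-0.1338,0.4934); α = Δx/Fx = (-669/5000) / (-669/625) = 1/8
check: Δy/Fy = (2467/5000) / (2467/625) = 1/8 ✓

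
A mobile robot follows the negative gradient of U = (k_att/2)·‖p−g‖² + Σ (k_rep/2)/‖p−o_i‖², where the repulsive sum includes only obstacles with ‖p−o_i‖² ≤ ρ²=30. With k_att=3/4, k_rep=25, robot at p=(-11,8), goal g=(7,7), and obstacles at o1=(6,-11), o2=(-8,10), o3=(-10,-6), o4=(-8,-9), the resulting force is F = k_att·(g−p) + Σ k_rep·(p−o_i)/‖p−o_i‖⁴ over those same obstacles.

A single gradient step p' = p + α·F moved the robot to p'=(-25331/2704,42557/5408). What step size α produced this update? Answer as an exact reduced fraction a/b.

F_att = 3/4·(g−p) = 3/4·(18,-1) = (13.5000,-0.7500)
o1: d²=650 > ρ²=30 → inactive
o2: d²=13 ≤ ρ²=30; F_rep = 25·(-3,-2)/13² = (-0.4438,-0.2959)
o3: d²=197 > ρ²=30 → inactive
o4: d²=298 > ρ²=30 → inactive
F = F_att + ΣF_rep = (13.0562,-1.0459)
Δp = p'−p = (1.6320,-0.1307); α = Δx/Fx = (4413/2704) / (4413/338) = 1/8
check: Δy/Fy = (-707/5408) / (-707/676) = 1/8 ✓

α = 1/8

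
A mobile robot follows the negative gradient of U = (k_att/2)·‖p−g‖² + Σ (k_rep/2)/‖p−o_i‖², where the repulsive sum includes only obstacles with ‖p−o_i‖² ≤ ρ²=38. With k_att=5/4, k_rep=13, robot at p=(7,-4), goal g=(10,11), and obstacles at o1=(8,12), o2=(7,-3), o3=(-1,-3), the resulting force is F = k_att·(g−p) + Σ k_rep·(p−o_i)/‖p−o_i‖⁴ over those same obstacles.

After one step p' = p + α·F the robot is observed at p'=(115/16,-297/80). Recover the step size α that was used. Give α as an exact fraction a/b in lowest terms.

α = 1/20

F_att = 5/4·(g−p) = 5/4·(3,15) = (3.7500,18.7500)
o1: d²=257 > ρ²=38 → inactive
o2: d²=1 ≤ ρ²=38; F_rep = 13·(0,-1)/1² = (0.0000,-13.0000)
o3: d²=65 > ρ²=38 → inactive
F = F_att + ΣF_rep = (3.7500,5.7500)
Δp = p'−p = (0.1875,0.2875); α = Δx/Fx = (3/16) / (15/4) = 1/20
check: Δy/Fy = (23/80) / (23/4) = 1/20 ✓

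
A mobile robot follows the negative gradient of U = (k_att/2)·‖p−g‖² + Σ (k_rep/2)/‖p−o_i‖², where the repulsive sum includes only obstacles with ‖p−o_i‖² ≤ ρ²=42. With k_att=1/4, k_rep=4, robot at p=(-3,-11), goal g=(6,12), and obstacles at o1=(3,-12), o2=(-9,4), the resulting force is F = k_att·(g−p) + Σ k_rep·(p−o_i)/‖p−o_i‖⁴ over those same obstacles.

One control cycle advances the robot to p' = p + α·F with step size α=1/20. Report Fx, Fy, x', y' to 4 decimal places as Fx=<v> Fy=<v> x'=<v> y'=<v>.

F_att = 1/4·(g−p) = 1/4·(9,23) = (2.2500,5.7500)
o1: d²=37 ≤ ρ²=42; F_rep = 4·(-6,1)/37² = (-0.0175,0.0029)
o2: d²=261 > ρ²=42 → inactive
F = F_att + ΣF_rep = (2.2325,5.7529)
p' = p + 1/20·F = (-2.8884,-10.7124)

Fx=2.2325 Fy=5.7529 x'=-2.8884 y'=-10.7124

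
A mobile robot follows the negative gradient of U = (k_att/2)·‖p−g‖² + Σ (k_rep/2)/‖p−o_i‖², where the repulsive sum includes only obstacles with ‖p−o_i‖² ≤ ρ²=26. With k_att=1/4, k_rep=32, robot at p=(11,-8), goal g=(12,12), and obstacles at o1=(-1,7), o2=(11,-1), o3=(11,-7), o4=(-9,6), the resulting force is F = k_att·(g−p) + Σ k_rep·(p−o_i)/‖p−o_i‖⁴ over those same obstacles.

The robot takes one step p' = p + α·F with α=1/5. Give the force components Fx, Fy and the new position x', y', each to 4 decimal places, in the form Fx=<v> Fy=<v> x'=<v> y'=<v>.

F_att = 1/4·(g−p) = 1/4·(1,20) = (0.2500,5.0000)
o1: d²=369 > ρ²=26 → inactive
o2: d²=49 > ρ²=26 → inactive
o3: d²=1 ≤ ρ²=26; F_rep = 32·(0,-1)/1² = (0.0000,-32.0000)
o4: d²=596 > ρ²=26 → inactive
F = F_att + ΣF_rep = (0.2500,-27.0000)
p' = p + 1/5·F = (11.0500,-13.4000)

Fx=0.2500 Fy=-27.0000 x'=11.0500 y'=-13.4000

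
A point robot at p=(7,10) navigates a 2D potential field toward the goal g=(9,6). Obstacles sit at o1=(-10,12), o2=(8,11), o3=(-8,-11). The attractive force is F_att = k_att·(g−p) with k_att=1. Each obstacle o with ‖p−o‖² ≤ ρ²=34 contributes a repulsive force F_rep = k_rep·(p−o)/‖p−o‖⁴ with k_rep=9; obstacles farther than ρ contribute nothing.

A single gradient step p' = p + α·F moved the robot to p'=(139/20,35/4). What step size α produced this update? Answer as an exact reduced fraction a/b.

F_att = 1·(g−p) = 1·(2,-4) = (2.0000,-4.0000)
o1: d²=293 > ρ²=34 → inactive
o2: d²=2 ≤ ρ²=34; F_rep = 9·(-1,-1)/2² = (-2.2500,-2.2500)
o3: d²=666 > ρ²=34 → inactive
F = F_att + ΣF_rep = (-0.2500,-6.2500)
Δp = p'−p = (-0.0500,-1.2500); α = Δx/Fx = (-1/20) / (-1/4) = 1/5
check: Δy/Fy = (-5/4) / (-25/4) = 1/5 ✓

α = 1/5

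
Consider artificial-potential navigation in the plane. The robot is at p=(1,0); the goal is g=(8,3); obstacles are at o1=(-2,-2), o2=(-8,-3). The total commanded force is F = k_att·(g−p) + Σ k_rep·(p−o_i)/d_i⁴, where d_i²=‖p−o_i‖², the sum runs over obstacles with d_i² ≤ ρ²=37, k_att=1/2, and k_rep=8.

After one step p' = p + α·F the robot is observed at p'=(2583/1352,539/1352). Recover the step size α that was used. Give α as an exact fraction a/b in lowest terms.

F_att = 1/2·(g−p) = 1/2·(7,3) = (3.5000,1.5000)
o1: d²=13 ≤ ρ²=37; F_rep = 8·(3,2)/13² = (0.1420,0.0947)
o2: d²=90 > ρ²=37 → inactive
F = F_att + ΣF_rep = (3.6420,1.5947)
Δp = p'−p = (0.9105,0.3987); α = Δx/Fx = (1231/1352) / (1231/338) = 1/4
check: Δy/Fy = (539/1352) / (539/338) = 1/4 ✓

α = 1/4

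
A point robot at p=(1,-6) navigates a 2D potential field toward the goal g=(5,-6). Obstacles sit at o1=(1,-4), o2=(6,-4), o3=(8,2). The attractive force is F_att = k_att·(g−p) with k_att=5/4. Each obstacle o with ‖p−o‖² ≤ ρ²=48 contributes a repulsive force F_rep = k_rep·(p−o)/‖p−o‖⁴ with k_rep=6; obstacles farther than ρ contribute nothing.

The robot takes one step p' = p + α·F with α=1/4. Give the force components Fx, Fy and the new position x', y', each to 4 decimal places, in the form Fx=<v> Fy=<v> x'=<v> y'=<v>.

F_att = 5/4·(g−p) = 5/4·(4,0) = (5.0000,0.0000)
o1: d²=4 ≤ ρ²=48; F_rep = 6·(0,-2)/4² = (0.0000,-0.7500)
o2: d²=29 ≤ ρ²=48; F_rep = 6·(-5,-2)/29² = (-0.0357,-0.0143)
o3: d²=113 > ρ²=48 → inactive
F = F_att + ΣF_rep = (4.9643,-0.7643)
p' = p + 1/4·F = (2.2411,-6.1911)

Fx=4.9643 Fy=-0.7643 x'=2.2411 y'=-6.1911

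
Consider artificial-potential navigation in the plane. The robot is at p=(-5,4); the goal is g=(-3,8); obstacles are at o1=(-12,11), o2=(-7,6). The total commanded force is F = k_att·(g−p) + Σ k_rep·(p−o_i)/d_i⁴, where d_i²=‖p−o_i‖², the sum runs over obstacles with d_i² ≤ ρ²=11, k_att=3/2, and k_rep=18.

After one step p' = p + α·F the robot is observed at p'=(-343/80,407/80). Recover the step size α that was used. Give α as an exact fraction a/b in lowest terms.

α = 1/5

F_att = 3/2·(g−p) = 3/2·(2,4) = (3.0000,6.0000)
o1: d²=98 > ρ²=11 → inactive
o2: d²=8 ≤ ρ²=11; F_rep = 18·(2,-2)/8² = (0.5625,-0.5625)
F = F_att + ΣF_rep = (3.5625,5.4375)
Δp = p'−p = (0.7125,1.0875); α = Δx/Fx = (57/80) / (57/16) = 1/5
check: Δy/Fy = (87/80) / (87/16) = 1/5 ✓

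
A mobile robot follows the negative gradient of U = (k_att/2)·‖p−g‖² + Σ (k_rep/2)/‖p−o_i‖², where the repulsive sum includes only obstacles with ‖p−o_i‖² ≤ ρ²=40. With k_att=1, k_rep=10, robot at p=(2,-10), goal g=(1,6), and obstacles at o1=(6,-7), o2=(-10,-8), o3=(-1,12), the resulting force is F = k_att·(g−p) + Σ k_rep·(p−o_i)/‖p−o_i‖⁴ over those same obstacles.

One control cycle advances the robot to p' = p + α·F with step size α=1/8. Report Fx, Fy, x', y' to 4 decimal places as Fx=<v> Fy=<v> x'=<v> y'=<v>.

F_att = 1·(g−p) = 1·(-1,16) = (-1.0000,16.0000)
o1: d²=25 ≤ ρ²=40; F_rep = 10·(-4,-3)/25² = (-0.0640,-0.0480)
o2: d²=148 > ρ²=40 → inactive
o3: d²=493 > ρ²=40 → inactive
F = F_att + ΣF_rep = (-1.0640,15.9520)
p' = p + 1/8·F = (1.8670,-8.0060)

Fx=-1.0640 Fy=15.9520 x'=1.8670 y'=-8.0060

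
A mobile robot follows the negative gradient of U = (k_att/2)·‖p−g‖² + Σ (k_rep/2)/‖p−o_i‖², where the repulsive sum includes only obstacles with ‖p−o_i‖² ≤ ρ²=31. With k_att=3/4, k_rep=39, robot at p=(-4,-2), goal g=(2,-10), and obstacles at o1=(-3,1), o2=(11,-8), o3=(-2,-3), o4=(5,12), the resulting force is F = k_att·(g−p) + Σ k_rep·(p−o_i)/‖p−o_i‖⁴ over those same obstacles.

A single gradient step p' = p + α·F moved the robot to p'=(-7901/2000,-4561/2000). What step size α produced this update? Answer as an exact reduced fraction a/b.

F_att = 3/4·(g−p) = 3/4·(6,-8) = (4.5000,-6.0000)
o1: d²=10 ≤ ρ²=31; F_rep = 39·(-1,-3)/10² = (-0.3900,-1.1700)
o2: d²=261 > ρ²=31 → inactive
o3: d²=5 ≤ ρ²=31; F_rep = 39·(-2,1)/5² = (-3.1200,1.5600)
o4: d²=277 > ρ²=31 → inactive
F = F_att + ΣF_rep = (0.9900,-5.6100)
Δp = p'−p = (0.0495,-0.2805); α = Δx/Fx = (99/2000) / (99/100) = 1/20
check: Δy/Fy = (-561/2000) / (-561/100) = 1/20 ✓

α = 1/20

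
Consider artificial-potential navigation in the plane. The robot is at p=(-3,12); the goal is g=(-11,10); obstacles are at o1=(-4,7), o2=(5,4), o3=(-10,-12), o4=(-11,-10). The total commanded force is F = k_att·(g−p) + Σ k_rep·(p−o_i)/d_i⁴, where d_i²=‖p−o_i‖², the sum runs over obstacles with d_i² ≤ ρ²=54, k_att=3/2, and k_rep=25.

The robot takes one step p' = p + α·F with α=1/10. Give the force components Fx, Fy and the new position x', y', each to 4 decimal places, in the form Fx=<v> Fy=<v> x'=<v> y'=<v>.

Fx=-11.9630 Fy=-2.8151 x'=-4.1963 y'=11.7185

F_att = 3/2·(g−p) = 3/2·(-8,-2) = (-12.0000,-3.0000)
o1: d²=26 ≤ ρ²=54; F_rep = 25·(1,5)/26² = (0.0370,0.1849)
o2: d²=128 > ρ²=54 → inactive
o3: d²=625 > ρ²=54 → inactive
o4: d²=548 > ρ²=54 → inactive
F = F_att + ΣF_rep = (-11.9630,-2.8151)
p' = p + 1/10·F = (-4.1963,11.7185)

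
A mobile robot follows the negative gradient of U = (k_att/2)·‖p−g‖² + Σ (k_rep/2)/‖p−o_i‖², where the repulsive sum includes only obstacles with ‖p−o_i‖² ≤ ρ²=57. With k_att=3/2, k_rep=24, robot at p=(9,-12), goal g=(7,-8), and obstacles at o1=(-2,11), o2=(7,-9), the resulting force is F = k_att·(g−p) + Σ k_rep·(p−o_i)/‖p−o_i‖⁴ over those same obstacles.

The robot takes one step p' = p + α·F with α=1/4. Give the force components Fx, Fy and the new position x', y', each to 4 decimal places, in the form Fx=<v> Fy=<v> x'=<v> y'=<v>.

F_att = 3/2·(g−p) = 3/2·(-2,4) = (-3.0000,6.0000)
o1: d²=650 > ρ²=57 → inactive
o2: d²=13 ≤ ρ²=57; F_rep = 24·(2,-3)/13² = (0.2840,-0.4260)
F = F_att + ΣF_rep = (-2.7160,5.5740)
p' = p + 1/4·F = (8.3210,-10.6065)

Fx=-2.7160 Fy=5.5740 x'=8.3210 y'=-10.6065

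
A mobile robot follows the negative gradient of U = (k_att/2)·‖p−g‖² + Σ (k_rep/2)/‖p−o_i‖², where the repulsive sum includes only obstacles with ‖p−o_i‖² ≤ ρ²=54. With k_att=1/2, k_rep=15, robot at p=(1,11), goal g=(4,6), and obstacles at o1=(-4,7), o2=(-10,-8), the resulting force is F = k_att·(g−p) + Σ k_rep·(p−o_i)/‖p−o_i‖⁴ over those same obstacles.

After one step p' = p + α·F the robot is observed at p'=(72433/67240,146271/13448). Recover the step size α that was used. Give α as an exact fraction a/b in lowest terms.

α = 1/20

F_att = 1/2·(g−p) = 1/2·(3,-5) = (1.5000,-2.5000)
o1: d²=41 ≤ ρ²=54; F_rep = 15·(5,4)/41² = (0.0446,0.0357)
o2: d²=482 > ρ²=54 → inactive
F = F_att + ΣF_rep = (1.5446,-2.4643)
Δp = p'−p = (0.0772,-0.1232); α = Δx/Fx = (5193/67240) / (5193/3362) = 1/20
check: Δy/Fy = (-1657/13448) / (-8285/3362) = 1/20 ✓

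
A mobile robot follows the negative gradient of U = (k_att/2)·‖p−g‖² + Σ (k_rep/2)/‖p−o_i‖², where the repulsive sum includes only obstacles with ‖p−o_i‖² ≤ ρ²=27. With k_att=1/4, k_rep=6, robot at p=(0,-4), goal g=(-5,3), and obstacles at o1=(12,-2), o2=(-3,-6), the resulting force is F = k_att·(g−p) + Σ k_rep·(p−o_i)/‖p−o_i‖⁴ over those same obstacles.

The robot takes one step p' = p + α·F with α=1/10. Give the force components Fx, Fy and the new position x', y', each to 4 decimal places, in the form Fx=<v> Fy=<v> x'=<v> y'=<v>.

F_att = 1/4·(g−p) = 1/4·(-5,7) = (-1.2500,1.7500)
o1: d²=148 > ρ²=27 → inactive
o2: d²=13 ≤ ρ²=27; F_rep = 6·(3,2)/13² = (0.1065,0.0710)
F = F_att + ΣF_rep = (-1.1435,1.8210)
p' = p + 1/10·F = (-0.1143,-3.8179)

Fx=-1.1435 Fy=1.8210 x'=-0.1143 y'=-3.8179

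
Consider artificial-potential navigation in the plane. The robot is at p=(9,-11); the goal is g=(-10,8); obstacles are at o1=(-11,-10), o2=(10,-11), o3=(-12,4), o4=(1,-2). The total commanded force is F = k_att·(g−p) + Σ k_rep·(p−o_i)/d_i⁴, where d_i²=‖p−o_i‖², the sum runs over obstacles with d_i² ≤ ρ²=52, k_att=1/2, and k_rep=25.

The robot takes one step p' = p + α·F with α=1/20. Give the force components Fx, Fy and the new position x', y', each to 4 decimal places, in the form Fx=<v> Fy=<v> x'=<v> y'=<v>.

Fx=-34.5000 Fy=9.5000 x'=7.2750 y'=-10.5250

F_att = 1/2·(g−p) = 1/2·(-19,19) = (-9.5000,9.5000)
o1: d²=401 > ρ²=52 → inactive
o2: d²=1 ≤ ρ²=52; F_rep = 25·(-1,0)/1² = (-25.0000,0.0000)
o3: d²=666 > ρ²=52 → inactive
o4: d²=145 > ρ²=52 → inactive
F = F_att + ΣF_rep = (-34.5000,9.5000)
p' = p + 1/20·F = (7.2750,-10.5250)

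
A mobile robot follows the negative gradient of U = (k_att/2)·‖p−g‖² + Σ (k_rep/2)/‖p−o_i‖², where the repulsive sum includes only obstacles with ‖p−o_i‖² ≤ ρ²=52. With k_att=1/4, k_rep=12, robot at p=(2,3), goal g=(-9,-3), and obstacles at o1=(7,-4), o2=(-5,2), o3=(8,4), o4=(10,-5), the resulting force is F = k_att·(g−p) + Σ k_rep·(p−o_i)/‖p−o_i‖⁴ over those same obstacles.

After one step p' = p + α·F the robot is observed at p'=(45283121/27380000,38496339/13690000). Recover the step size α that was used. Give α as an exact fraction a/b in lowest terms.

F_att = 1/4·(g−p) = 1/4·(-11,-6) = (-2.7500,-1.5000)
o1: d²=74 > ρ²=52 → inactive
o2: d²=50 ≤ ρ²=52; F_rep = 12·(7,1)/50² = (0.0336,0.0048)
o3: d²=37 ≤ ρ²=52; F_rep = 12·(-6,-1)/37² = (-0.0526,-0.0088)
o4: d²=128 > ρ²=52 → inactive
F = F_att + ΣF_rep = (-2.7690,-1.5040)
Δp = p'−p = (-0.3461,-0.1880); α = Δx/Fx = (-9476879/27380000) / (-9476879/3422500) = 1/8
check: Δy/Fy = (-2573661/13690000) / (-2573661/1711250) = 1/8 ✓

α = 1/8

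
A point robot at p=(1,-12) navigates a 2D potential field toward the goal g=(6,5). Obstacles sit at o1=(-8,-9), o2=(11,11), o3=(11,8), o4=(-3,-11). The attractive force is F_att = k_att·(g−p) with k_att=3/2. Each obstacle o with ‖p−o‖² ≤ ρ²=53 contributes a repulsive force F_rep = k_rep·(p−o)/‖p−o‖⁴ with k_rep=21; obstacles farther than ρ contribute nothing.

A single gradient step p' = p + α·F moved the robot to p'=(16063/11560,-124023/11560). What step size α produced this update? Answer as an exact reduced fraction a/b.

α = 1/20

F_att = 3/2·(g−p) = 3/2·(5,17) = (7.5000,25.5000)
o1: d²=90 > ρ²=53 → inactive
o2: d²=629 > ρ²=53 → inactive
o3: d²=500 > ρ²=53 → inactive
o4: d²=17 ≤ ρ²=53; F_rep = 21·(4,-1)/17² = (0.2907,-0.0727)
F = F_att + ΣF_rep = (7.7907,25.4273)
Δp = p'−p = (0.3895,1.2714); α = Δx/Fx = (4503/11560) / (4503/578) = 1/20
check: Δy/Fy = (14697/11560) / (14697/578) = 1/20 ✓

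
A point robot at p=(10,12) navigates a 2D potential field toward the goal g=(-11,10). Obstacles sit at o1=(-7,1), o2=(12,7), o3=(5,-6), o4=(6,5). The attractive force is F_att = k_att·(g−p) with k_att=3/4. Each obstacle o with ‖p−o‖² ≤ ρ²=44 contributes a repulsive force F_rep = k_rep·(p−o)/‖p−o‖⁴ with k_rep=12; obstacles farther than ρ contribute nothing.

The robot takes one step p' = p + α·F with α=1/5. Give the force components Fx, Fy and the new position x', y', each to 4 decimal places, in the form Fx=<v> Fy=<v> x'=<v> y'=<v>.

F_att = 3/4·(g−p) = 3/4·(-21,-2) = (-15.7500,-1.5000)
o1: d²=410 > ρ²=44 → inactive
o2: d²=29 ≤ ρ²=44; F_rep = 12·(-2,5)/29² = (-0.0285,0.0713)
o3: d²=349 > ρ²=44 → inactive
o4: d²=65 > ρ²=44 → inactive
F = F_att + ΣF_rep = (-15.7785,-1.4287)
p' = p + 1/5·F = (6.8443,11.7143)

Fx=-15.7785 Fy=-1.4287 x'=6.8443 y'=11.7143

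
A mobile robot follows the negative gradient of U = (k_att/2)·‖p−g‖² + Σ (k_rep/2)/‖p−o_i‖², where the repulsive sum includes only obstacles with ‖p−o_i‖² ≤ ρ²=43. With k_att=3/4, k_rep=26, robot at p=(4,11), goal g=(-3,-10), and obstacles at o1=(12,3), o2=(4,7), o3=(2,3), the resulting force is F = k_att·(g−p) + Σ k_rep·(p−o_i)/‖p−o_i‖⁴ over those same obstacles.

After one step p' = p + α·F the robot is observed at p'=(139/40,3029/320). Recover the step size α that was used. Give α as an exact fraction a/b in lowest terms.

F_att = 3/4·(g−p) = 3/4·(-7,-21) = (-5.2500,-15.7500)
o1: d²=128 > ρ²=43 → inactive
o2: d²=16 ≤ ρ²=43; F_rep = 26·(0,4)/16² = (0.0000,0.4062)
o3: d²=68 > ρ²=43 → inactive
F = F_att + ΣF_rep = (-5.2500,-15.3438)
Δp = p'−p = (-0.5250,-1.5344); α = Δx/Fx = (-21/40) / (-21/4) = 1/10
check: Δy/Fy = (-491/320) / (-491/32) = 1/10 ✓

α = 1/10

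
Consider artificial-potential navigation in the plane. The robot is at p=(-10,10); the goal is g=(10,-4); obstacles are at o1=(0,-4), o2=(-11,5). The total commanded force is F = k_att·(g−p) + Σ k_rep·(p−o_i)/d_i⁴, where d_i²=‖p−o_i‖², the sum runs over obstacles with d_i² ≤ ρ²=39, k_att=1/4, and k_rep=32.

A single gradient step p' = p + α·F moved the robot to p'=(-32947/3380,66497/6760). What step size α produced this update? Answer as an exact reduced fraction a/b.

F_att = 1/4·(g−p) = 1/4·(20,-14) = (5.0000,-3.5000)
o1: d²=296 > ρ²=39 → inactive
o2: d²=26 ≤ ρ²=39; F_rep = 32·(1,5)/26² = (0.0473,0.2367)
F = F_att + ΣF_rep = (5.0473,-3.2633)
Δp = p'−p = (0.2524,-0.1632); α = Δx/Fx = (853/3380) / (853/169) = 1/20
check: Δy/Fy = (-1103/6760) / (-1103/338) = 1/20 ✓

α = 1/20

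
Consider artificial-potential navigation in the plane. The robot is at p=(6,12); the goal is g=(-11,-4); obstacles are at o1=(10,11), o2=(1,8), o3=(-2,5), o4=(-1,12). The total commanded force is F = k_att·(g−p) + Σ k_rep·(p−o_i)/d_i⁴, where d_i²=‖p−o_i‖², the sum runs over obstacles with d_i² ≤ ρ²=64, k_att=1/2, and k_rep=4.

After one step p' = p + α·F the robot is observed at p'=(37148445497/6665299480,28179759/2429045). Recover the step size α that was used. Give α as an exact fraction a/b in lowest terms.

F_att = 1/2·(g−p) = 1/2·(-17,-16) = (-8.5000,-8.0000)
o1: d²=17 ≤ ρ²=64; F_rep = 4·(-4,1)/17² = (-0.0554,0.0138)
o2: d²=41 ≤ ρ²=64; F_rep = 4·(5,4)/41² = (0.0119,0.0095)
o3: d²=113 > ρ²=64 → inactive
o4: d²=49 ≤ ρ²=64; F_rep = 4·(7,0)/49² = (0.0117,0.0000)
F = F_att + ΣF_rep = (-8.5318,-7.9766)
Δp = p'−p = (-0.4266,-0.3988); α = Δx/Fx = (-2843351383/6665299480) / (-2843351383/333264974) = 1/20
check: Δy/Fy = (-968781/2429045) / (-3875124/485809) = 1/20 ✓

α = 1/20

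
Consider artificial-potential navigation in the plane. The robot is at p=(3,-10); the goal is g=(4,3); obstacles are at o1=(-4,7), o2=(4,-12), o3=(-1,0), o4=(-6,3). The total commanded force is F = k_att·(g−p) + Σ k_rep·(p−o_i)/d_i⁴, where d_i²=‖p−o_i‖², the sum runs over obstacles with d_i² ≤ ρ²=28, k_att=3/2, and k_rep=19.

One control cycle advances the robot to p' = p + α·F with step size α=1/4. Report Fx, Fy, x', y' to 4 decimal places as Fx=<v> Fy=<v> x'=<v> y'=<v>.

F_att = 3/2·(g−p) = 3/2·(1,13) = (1.5000,19.5000)
o1: d²=338 > ρ²=28 → inactive
o2: d²=5 ≤ ρ²=28; F_rep = 19·(-1,2)/5² = (-0.7600,1.5200)
o3: d²=116 > ρ²=28 → inactive
o4: d²=250 > ρ²=28 → inactive
F = F_att + ΣF_rep = (0.7400,21.0200)
p' = p + 1/4·F = (3.1850,-4.7450)

Fx=0.7400 Fy=21.0200 x'=3.1850 y'=-4.7450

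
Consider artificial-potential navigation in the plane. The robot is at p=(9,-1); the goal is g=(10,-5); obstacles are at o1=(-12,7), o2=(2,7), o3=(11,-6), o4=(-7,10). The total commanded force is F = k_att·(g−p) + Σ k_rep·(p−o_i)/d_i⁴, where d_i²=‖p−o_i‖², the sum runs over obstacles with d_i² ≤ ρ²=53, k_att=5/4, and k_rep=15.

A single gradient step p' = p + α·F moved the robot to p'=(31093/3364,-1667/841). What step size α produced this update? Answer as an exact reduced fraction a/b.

F_att = 5/4·(g−p) = 5/4·(1,-4) = (1.2500,-5.0000)
o1: d²=505 > ρ²=53 → inactive
o2: d²=113 > ρ²=53 → inactive
o3: d²=29 ≤ ρ²=53; F_rep = 15·(-2,5)/29² = (-0.0357,0.0892)
o4: d²=377 > ρ²=53 → inactive
F = F_att + ΣF_rep = (1.2143,-4.9108)
Δp = p'−p = (0.2429,-0.9822); α = Δx/Fx = (817/3364) / (4085/3364) = 1/5
check: Δy/Fy = (-826/841) / (-4130/841) = 1/5 ✓

α = 1/5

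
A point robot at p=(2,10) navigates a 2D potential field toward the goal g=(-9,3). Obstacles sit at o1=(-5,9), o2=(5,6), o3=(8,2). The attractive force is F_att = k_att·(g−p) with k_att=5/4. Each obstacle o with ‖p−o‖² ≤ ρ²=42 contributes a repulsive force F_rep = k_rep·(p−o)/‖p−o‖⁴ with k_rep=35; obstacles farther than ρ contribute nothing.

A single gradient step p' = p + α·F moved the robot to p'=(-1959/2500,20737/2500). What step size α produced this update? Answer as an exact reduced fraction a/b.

α = 1/5

F_att = 5/4·(g−p) = 5/4·(-11,-7) = (-13.7500,-8.7500)
o1: d²=50 > ρ²=42 → inactive
o2: d²=25 ≤ ρ²=42; F_rep = 35·(-3,4)/25² = (-0.1680,0.2240)
o3: d²=100 > ρ²=42 → inactive
F = F_att + ΣF_rep = (-13.9180,-8.5260)
Δp = p'−p = (-2.7836,-1.7052); α = Δx/Fx = (-6959/2500) / (-6959/500) = 1/5
check: Δy/Fy = (-4263/2500) / (-4263/500) = 1/5 ✓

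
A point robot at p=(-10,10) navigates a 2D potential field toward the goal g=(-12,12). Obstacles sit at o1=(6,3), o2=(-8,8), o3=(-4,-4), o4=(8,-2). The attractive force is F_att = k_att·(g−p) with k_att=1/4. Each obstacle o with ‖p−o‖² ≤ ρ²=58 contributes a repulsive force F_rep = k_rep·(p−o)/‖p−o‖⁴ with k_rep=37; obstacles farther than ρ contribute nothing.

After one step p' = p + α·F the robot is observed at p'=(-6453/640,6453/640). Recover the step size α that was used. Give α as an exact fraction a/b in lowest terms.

α = 1/20

F_att = 1/4·(g−p) = 1/4·(-2,2) = (-0.5000,0.5000)
o1: d²=305 > ρ²=58 → inactive
o2: d²=8 ≤ ρ²=58; F_rep = 37·(-2,2)/8² = (-1.1562,1.1562)
o3: d²=232 > ρ²=58 → inactive
o4: d²=468 > ρ²=58 → inactive
F = F_att + ΣF_rep = (-1.6562,1.6562)
Δp = p'−p = (-0.0828,0.0828); α = Δx/Fx = (-53/640) / (-53/32) = 1/20
check: Δy/Fy = (53/640) / (53/32) = 1/20 ✓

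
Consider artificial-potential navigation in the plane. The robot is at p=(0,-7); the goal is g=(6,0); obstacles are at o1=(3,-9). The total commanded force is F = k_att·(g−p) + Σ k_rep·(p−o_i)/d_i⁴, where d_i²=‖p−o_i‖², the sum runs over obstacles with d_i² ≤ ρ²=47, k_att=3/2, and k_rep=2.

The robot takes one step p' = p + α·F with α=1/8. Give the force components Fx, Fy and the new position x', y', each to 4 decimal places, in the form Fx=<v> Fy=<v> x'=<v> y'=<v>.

F_att = 3/2·(g−p) = 3/2·(6,7) = (9.0000,10.5000)
o1: d²=13 ≤ ρ²=47; F_rep = 2·(-3,2)/13² = (-0.0355,0.0237)
F = F_att + ΣF_rep = (8.9645,10.5237)
p' = p + 1/8·F = (1.1206,-5.6845)

Fx=8.9645 Fy=10.5237 x'=1.1206 y'=-5.6845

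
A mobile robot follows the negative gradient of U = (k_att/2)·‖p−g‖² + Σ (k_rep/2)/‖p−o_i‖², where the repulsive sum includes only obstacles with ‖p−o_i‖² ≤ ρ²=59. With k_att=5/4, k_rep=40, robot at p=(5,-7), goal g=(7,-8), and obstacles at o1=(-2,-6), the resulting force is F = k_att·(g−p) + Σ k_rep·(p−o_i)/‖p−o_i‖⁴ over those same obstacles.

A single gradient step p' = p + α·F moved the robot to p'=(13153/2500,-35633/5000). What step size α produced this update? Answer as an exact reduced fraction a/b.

α = 1/10

F_att = 5/4·(g−p) = 5/4·(2,-1) = (2.5000,-1.2500)
o1: d²=50 ≤ ρ²=59; F_rep = 40·(7,-1)/50² = (0.1120,-0.0160)
F = F_att + ΣF_rep = (2.6120,-1.2660)
Δp = p'−p = (0.2612,-0.1266); α = Δx/Fx = (653/2500) / (653/250) = 1/10
check: Δy/Fy = (-633/5000) / (-633/500) = 1/10 ✓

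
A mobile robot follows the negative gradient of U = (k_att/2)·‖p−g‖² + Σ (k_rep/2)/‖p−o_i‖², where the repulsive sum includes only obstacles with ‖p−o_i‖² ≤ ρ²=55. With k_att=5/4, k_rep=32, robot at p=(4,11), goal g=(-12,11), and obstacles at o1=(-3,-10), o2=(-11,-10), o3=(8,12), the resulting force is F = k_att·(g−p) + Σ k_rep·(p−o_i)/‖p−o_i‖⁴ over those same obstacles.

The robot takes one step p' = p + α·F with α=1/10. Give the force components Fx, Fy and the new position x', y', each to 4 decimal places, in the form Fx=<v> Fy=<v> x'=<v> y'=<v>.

F_att = 5/4·(g−p) = 5/4·(-16,0) = (-20.0000,0.0000)
o1: d²=490 > ρ²=55 → inactive
o2: d²=666 > ρ²=55 → inactive
o3: d²=17 ≤ ρ²=55; F_rep = 32·(-4,-1)/17² = (-0.4429,-0.1107)
F = F_att + ΣF_rep = (-20.4429,-0.1107)
p' = p + 1/10·F = (1.9557,10.9889)

Fx=-20.4429 Fy=-0.1107 x'=1.9557 y'=10.9889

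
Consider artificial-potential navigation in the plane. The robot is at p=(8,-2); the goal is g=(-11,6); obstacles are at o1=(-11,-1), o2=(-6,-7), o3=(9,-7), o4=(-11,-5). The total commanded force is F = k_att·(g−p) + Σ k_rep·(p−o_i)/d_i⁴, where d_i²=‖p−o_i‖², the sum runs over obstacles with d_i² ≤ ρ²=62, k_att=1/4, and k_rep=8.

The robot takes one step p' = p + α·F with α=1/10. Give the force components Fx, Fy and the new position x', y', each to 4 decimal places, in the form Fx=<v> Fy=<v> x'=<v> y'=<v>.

Fx=-4.7618 Fy=2.0592 x'=7.5238 y'=-1.7941

F_att = 1/4·(g−p) = 1/4·(-19,8) = (-4.7500,2.0000)
o1: d²=362 > ρ²=62 → inactive
o2: d²=221 > ρ²=62 → inactive
o3: d²=26 ≤ ρ²=62; F_rep = 8·(-1,5)/26² = (-0.0118,0.0592)
o4: d²=370 > ρ²=62 → inactive
F = F_att + ΣF_rep = (-4.7618,2.0592)
p' = p + 1/10·F = (7.5238,-1.7941)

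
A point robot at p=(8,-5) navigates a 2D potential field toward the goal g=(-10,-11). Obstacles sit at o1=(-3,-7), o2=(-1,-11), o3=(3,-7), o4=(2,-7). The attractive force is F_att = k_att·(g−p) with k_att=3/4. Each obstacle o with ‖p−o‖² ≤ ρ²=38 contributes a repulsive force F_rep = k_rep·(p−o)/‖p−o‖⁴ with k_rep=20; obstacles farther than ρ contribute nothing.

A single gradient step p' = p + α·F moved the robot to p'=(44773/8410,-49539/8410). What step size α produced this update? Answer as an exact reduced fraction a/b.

F_att = 3/4·(g−p) = 3/4·(-18,-6) = (-13.5000,-4.5000)
o1: d²=125 > ρ²=38 → inactive
o2: d²=117 > ρ²=38 → inactive
o3: d²=29 ≤ ρ²=38; F_rep = 20·(5,2)/29² = (0.1189,0.0476)
o4: d²=40 > ρ²=38 → inactive
F = F_att + ΣF_rep = (-13.3811,-4.4524)
Δp = p'−p = (-2.6762,-0.8905); α = Δx/Fx = (-22507/8410) / (-22507/1682) = 1/5
check: Δy/Fy = (-7489/8410) / (-7489/1682) = 1/5 ✓

α = 1/5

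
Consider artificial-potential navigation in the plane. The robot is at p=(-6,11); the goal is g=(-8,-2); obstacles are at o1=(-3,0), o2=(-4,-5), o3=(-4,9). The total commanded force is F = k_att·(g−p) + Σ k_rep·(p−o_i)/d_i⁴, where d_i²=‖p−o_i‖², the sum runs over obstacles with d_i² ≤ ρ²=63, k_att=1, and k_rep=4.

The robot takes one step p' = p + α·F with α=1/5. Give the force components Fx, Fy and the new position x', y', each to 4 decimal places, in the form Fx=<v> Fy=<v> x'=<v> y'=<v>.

F_att = 1·(g−p) = 1·(-2,-13) = (-2.0000,-13.0000)
o1: d²=130 > ρ²=63 → inactive
o2: d²=260 > ρ²=63 → inactive
o3: d²=8 ≤ ρ²=63; F_rep = 4·(-2,2)/8² = (-0.1250,0.1250)
F = F_att + ΣF_rep = (-2.1250,-12.8750)
p' = p + 1/5·F = (-6.4250,8.4250)

Fx=-2.1250 Fy=-12.8750 x'=-6.4250 y'=8.4250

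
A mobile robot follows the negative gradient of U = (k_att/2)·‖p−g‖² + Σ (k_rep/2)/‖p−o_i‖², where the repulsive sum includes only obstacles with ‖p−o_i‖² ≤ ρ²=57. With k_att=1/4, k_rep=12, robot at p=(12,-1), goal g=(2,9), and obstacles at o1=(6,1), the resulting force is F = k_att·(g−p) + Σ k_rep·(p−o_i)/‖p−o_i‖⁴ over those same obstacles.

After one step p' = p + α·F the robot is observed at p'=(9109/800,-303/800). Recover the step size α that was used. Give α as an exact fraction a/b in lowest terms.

F_att = 1/4·(g−p) = 1/4·(-10,10) = (-2.5000,2.5000)
o1: d²=40 ≤ ρ²=57; F_rep = 12·(6,-2)/40² = (0.0450,-0.0150)
F = F_att + ΣF_rep = (-2.4550,2.4850)
Δp = p'−p = (-0.6138,0.6212); α = Δx/Fx = (-491/800) / (-491/200) = 1/4
check: Δy/Fy = (497/800) / (497/200) = 1/4 ✓

α = 1/4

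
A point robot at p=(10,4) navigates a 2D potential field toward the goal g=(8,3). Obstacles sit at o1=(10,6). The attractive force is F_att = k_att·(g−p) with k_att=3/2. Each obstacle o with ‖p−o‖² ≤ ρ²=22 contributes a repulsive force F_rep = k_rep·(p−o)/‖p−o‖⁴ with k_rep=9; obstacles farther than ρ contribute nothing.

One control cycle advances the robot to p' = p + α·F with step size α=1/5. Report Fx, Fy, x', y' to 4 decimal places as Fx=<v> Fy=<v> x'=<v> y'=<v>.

Fx=-3.0000 Fy=-2.6250 x'=9.4000 y'=3.4750

F_att = 3/2·(g−p) = 3/2·(-2,-1) = (-3.0000,-1.5000)
o1: d²=4 ≤ ρ²=22; F_rep = 9·(0,-2)/4² = (0.0000,-1.1250)
F = F_att + ΣF_rep = (-3.0000,-2.6250)
p' = p + 1/5·F = (9.4000,3.4750)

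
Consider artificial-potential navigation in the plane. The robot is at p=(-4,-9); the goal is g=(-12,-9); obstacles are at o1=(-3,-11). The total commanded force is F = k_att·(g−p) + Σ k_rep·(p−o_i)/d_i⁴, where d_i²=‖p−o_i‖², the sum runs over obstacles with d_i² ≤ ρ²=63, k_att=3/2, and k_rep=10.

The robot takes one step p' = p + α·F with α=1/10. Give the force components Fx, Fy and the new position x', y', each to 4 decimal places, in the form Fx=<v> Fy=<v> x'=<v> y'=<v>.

F_att = 3/2·(g−p) = 3/2·(-8,0) = (-12.0000,0.0000)
o1: d²=5 ≤ ρ²=63; F_rep = 10·(-1,2)/5² = (-0.4000,0.8000)
F = F_att + ΣF_rep = (-12.4000,0.8000)
p' = p + 1/10·F = (-5.2400,-8.9200)

Fx=-12.4000 Fy=0.8000 x'=-5.2400 y'=-8.9200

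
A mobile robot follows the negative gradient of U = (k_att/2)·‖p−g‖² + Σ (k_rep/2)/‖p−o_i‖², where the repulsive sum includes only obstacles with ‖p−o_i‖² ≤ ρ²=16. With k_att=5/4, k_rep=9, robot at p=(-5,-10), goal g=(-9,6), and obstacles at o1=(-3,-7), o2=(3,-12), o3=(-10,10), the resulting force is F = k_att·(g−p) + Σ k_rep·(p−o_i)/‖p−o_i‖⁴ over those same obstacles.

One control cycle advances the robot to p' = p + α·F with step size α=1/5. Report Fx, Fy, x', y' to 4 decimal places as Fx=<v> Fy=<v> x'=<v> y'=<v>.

F_att = 5/4·(g−p) = 5/4·(-4,16) = (-5.0000,20.0000)
o1: d²=13 ≤ ρ²=16; F_rep = 9·(-2,-3)/13² = (-0.1065,-0.1598)
o2: d²=68 > ρ²=16 → inactive
o3: d²=425 > ρ²=16 → inactive
F = F_att + ΣF_rep = (-5.1065,19.8402)
p' = p + 1/5·F = (-6.0213,-6.0320)

Fx=-5.1065 Fy=19.8402 x'=-6.0213 y'=-6.0320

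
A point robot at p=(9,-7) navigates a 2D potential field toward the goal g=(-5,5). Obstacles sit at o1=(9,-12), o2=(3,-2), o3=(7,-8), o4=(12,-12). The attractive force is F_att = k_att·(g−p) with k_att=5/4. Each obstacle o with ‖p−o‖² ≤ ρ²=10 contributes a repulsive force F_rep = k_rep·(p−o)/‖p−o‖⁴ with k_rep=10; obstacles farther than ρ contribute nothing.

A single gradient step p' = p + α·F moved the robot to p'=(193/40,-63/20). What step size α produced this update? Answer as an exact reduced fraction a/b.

α = 1/4

F_att = 5/4·(g−p) = 5/4·(-14,12) = (-17.5000,15.0000)
o1: d²=25 > ρ²=10 → inactive
o2: d²=61 > ρ²=10 → inactive
o3: d²=5 ≤ ρ²=10; F_rep = 10·(2,1)/5² = (0.8000,0.4000)
o4: d²=34 > ρ²=10 → inactive
F = F_att + ΣF_rep = (-16.7000,15.4000)
Δp = p'−p = (-4.1750,3.8500); α = Δx/Fx = (-167/40) / (-167/10) = 1/4
check: Δy/Fy = (77/20) / (77/5) = 1/4 ✓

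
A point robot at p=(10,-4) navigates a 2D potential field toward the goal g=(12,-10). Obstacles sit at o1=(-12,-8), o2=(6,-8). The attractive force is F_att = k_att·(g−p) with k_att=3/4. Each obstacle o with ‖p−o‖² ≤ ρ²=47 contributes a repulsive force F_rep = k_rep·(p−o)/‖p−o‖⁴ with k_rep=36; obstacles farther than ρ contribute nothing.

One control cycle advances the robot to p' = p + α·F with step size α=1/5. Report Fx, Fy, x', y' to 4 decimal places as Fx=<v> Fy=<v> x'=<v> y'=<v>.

F_att = 3/4·(g−p) = 3/4·(2,-6) = (1.5000,-4.5000)
o1: d²=500 > ρ²=47 → inactive
o2: d²=32 ≤ ρ²=47; F_rep = 36·(4,4)/32² = (0.1406,0.1406)
F = F_att + ΣF_rep = (1.6406,-4.3594)
p' = p + 1/5·F = (10.3281,-4.8719)

Fx=1.6406 Fy=-4.3594 x'=10.3281 y'=-4.8719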